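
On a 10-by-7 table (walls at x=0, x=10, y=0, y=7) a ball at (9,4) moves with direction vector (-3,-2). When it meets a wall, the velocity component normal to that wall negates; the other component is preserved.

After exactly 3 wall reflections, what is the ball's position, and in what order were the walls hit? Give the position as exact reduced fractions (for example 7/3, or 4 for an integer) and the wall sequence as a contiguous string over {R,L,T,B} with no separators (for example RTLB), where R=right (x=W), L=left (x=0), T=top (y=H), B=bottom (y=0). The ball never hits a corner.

Final position: (15/2,7)
Wall sequence: BLT

1. t=2 → B at (3,0); v=(-3,2)
2. t=1 → L at (0,2); v=(3,2)
3. t=5/2 → T at (15/2,7); v=(3,-2)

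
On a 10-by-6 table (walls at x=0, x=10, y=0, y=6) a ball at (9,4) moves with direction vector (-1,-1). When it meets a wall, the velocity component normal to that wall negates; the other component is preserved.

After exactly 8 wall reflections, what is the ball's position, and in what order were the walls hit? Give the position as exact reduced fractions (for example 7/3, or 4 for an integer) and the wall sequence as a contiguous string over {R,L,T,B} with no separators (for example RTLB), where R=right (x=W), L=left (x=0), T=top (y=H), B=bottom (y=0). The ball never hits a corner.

Final position: (0,1)
Wall sequence: BLTBRTBL

1. t=4 → B at (5,0); v=(-1,1)
2. t=5 → L at (0,5); v=(1,1)
3. t=1 → T at (1,6); v=(1,-1)
4. t=6 → B at (7,0); v=(1,1)
5. t=3 → R at (10,3); v=(-1,1)
6. t=3 → T at (7,6); v=(-1,-1)
7. t=6 → B at (1,0); v=(-1,1)
8. t=1 → L at (0,1); v=(1,1)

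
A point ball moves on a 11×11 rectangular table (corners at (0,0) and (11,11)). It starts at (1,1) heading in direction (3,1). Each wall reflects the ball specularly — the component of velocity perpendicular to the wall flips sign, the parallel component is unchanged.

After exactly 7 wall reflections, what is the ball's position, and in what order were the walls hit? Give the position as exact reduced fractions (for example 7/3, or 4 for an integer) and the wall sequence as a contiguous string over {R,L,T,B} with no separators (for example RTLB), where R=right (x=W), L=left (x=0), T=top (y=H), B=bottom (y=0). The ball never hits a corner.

1. t=10/3 → R at (11,13/3); v=(-3,1)
2. t=11/3 → L at (0,8); v=(3,1)
3. t=3 → T at (9,11); v=(3,-1)
4. t=2/3 → R at (11,31/3); v=(-3,-1)
5. t=11/3 → L at (0,20/3); v=(3,-1)
6. t=11/3 → R at (11,3); v=(-3,-1)
7. t=3 → B at (2,0); v=(-3,1)

Final position: (2,0)
Wall sequence: RLTRLRB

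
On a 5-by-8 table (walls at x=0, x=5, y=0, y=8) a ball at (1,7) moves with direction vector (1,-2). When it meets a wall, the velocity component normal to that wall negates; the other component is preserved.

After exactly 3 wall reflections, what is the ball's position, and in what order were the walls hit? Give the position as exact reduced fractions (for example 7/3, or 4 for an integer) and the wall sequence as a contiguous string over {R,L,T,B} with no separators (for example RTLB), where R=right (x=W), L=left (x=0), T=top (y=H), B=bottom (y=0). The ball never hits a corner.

Final position: (3/2,8)
Wall sequence: BRT

1. t=7/2 → B at (9/2,0); v=(1,2)
2. t=1/2 → R at (5,1); v=(-1,2)
3. t=7/2 → T at (3/2,8); v=(-1,-2)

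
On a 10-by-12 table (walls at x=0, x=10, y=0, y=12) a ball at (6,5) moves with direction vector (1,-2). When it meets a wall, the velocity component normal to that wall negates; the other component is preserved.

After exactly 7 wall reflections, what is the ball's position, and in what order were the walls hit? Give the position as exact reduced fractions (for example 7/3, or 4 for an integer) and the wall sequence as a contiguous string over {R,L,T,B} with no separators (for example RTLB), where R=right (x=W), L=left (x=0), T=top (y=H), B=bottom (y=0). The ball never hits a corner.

1. t=5/2 → B at (17/2,0); v=(1,2)
2. t=3/2 → R at (10,3); v=(-1,2)
3. t=9/2 → T at (11/2,12); v=(-1,-2)
4. t=11/2 → L at (0,1); v=(1,-2)
5. t=1/2 → B at (1/2,0); v=(1,2)
6. t=6 → T at (13/2,12); v=(1,-2)
7. t=7/2 → R at (10,5); v=(-1,-2)

Final position: (10,5)
Wall sequence: BRTLBTR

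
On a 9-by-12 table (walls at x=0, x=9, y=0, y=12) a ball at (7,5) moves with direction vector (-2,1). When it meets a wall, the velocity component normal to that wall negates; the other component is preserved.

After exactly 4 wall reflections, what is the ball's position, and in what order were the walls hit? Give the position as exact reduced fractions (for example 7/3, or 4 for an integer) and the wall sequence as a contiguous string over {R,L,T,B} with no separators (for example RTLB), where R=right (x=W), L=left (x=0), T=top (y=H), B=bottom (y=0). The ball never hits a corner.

Final position: (0,13/2)
Wall sequence: LTRL

1. t=7/2 → L at (0,17/2); v=(2,1)
2. t=7/2 → T at (7,12); v=(2,-1)
3. t=1 → R at (9,11); v=(-2,-1)
4. t=9/2 → L at (0,13/2); v=(2,-1)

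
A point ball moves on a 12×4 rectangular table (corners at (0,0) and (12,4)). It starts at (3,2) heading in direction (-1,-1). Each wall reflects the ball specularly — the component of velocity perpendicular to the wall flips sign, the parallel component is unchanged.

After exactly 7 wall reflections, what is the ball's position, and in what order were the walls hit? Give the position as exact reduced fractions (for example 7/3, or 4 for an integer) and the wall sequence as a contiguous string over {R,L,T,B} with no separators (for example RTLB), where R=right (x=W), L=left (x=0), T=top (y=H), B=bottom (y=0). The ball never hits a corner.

1. t=2 → B at (1,0); v=(-1,1)
2. t=1 → L at (0,1); v=(1,1)
3. t=3 → T at (3,4); v=(1,-1)
4. t=4 → B at (7,0); v=(1,1)
5. t=4 → T at (11,4); v=(1,-1)
6. t=1 → R at (12,3); v=(-1,-1)
7. t=3 → B at (9,0); v=(-1,1)

Final position: (9,0)
Wall sequence: BLTBTRB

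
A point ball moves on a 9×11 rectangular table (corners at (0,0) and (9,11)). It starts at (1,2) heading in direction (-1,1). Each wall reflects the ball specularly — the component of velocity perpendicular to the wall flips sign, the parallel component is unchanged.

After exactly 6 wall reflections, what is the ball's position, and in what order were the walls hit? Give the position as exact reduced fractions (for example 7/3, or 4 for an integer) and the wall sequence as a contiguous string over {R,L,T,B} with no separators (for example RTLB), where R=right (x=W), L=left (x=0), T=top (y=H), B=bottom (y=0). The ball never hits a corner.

1. t=1 → L at (0,3); v=(1,1)
2. t=8 → T at (8,11); v=(1,-1)
3. t=1 → R at (9,10); v=(-1,-1)
4. t=9 → L at (0,1); v=(1,-1)
5. t=1 → B at (1,0); v=(1,1)
6. t=8 → R at (9,8); v=(-1,1)

Final position: (9,8)
Wall sequence: LTRLBR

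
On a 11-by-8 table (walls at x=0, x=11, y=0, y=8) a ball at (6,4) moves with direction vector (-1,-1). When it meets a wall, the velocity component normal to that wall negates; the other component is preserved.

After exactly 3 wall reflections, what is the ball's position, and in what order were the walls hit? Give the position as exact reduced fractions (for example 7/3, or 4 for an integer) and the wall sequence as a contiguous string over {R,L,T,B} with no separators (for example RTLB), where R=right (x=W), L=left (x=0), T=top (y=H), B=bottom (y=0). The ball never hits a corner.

Final position: (6,8)
Wall sequence: BLT

1. t=4 → B at (2,0); v=(-1,1)
2. t=2 → L at (0,2); v=(1,1)
3. t=6 → T at (6,8); v=(1,-1)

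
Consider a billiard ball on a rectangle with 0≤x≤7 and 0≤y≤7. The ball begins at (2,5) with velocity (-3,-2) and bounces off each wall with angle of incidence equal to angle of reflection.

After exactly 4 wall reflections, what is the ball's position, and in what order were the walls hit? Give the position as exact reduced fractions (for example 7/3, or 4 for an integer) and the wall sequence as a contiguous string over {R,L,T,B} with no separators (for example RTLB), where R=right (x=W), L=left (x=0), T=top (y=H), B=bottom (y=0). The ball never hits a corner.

1. t=2/3 → L at (0,11/3); v=(3,-2)
2. t=11/6 → B at (11/2,0); v=(3,2)
3. t=1/2 → R at (7,1); v=(-3,2)
4. t=7/3 → L at (0,17/3); v=(3,2)

Final position: (0,17/3)
Wall sequence: LBRL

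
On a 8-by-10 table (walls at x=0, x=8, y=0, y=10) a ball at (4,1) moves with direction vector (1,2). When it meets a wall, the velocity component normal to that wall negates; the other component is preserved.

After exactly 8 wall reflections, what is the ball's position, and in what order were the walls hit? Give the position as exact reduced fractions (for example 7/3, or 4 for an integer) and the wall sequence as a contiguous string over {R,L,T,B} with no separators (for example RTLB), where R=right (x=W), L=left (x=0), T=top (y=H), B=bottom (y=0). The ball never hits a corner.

Final position: (7/2,10)
Wall sequence: RTBLTBRT

1. t=4 → R at (8,9); v=(-1,2)
2. t=1/2 → T at (15/2,10); v=(-1,-2)
3. t=5 → B at (5/2,0); v=(-1,2)
4. t=5/2 → L at (0,5); v=(1,2)
5. t=5/2 → T at (5/2,10); v=(1,-2)
6. t=5 → B at (15/2,0); v=(1,2)
7. t=1/2 → R at (8,1); v=(-1,2)
8. t=9/2 → T at (7/2,10); v=(-1,-2)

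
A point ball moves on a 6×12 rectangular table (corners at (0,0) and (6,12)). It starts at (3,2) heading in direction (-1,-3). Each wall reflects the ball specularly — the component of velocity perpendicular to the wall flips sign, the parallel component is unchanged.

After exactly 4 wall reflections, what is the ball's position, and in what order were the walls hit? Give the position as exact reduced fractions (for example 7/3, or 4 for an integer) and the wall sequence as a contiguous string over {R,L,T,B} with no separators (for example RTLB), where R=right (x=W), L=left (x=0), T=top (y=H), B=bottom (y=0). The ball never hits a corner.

1. t=2/3 → B at (7/3,0); v=(-1,3)
2. t=7/3 → L at (0,7); v=(1,3)
3. t=5/3 → T at (5/3,12); v=(1,-3)
4. t=4 → B at (17/3,0); v=(1,3)

Final position: (17/3,0)
Wall sequence: BLTB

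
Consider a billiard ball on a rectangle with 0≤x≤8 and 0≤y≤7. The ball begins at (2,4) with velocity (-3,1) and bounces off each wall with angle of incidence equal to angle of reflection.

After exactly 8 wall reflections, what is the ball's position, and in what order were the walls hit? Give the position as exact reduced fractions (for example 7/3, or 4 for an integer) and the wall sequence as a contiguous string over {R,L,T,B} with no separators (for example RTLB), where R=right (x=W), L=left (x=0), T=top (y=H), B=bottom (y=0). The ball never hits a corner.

1. t=2/3 → L at (0,14/3); v=(3,1)
2. t=7/3 → T at (7,7); v=(3,-1)
3. t=1/3 → R at (8,20/3); v=(-3,-1)
4. t=8/3 → L at (0,4); v=(3,-1)
5. t=8/3 → R at (8,4/3); v=(-3,-1)
6. t=4/3 → B at (4,0); v=(-3,1)
7. t=4/3 → L at (0,4/3); v=(3,1)
8. t=8/3 → R at (8,4); v=(-3,1)

Final position: (8,4)
Wall sequence: LTRLRBLR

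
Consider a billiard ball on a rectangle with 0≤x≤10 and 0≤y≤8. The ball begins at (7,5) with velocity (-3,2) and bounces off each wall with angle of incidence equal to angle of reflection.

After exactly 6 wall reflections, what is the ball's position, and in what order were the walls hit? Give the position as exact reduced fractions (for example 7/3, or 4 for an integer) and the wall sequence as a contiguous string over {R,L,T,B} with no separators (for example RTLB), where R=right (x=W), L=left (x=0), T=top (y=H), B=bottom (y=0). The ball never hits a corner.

Final position: (3/2,8)
Wall sequence: TLBRLT

1. t=3/2 → T at (5/2,8); v=(-3,-2)
2. t=5/6 → L at (0,19/3); v=(3,-2)
3. t=19/6 → B at (19/2,0); v=(3,2)
4. t=1/6 → R at (10,1/3); v=(-3,2)
5. t=10/3 → L at (0,7); v=(3,2)
6. t=1/2 → T at (3/2,8); v=(3,-2)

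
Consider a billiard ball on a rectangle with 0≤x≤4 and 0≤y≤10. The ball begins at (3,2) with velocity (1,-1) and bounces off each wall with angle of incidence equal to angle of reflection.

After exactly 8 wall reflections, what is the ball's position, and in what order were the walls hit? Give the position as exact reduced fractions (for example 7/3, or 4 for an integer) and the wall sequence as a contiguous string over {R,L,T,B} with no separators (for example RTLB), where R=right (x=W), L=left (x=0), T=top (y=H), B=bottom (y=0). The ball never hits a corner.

Final position: (0,1)
Wall sequence: RBLRTLRL

1. t=1 → R at (4,1); v=(-1,-1)
2. t=1 → B at (3,0); v=(-1,1)
3. t=3 → L at (0,3); v=(1,1)
4. t=4 → R at (4,7); v=(-1,1)
5. t=3 → T at (1,10); v=(-1,-1)
6. t=1 → L at (0,9); v=(1,-1)
7. t=4 → R at (4,5); v=(-1,-1)
8. t=4 → L at (0,1); v=(1,-1)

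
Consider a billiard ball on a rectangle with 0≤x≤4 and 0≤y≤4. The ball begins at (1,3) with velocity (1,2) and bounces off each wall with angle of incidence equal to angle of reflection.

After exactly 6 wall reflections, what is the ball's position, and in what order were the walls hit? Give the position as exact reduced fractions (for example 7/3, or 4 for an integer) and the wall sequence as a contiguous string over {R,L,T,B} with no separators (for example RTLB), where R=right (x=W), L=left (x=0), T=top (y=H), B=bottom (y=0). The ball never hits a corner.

1. t=1/2 → T at (3/2,4); v=(1,-2)
2. t=2 → B at (7/2,0); v=(1,2)
3. t=1/2 → R at (4,1); v=(-1,2)
4. t=3/2 → T at (5/2,4); v=(-1,-2)
5. t=2 → B at (1/2,0); v=(-1,2)
6. t=1/2 → L at (0,1); v=(1,2)

Final position: (0,1)
Wall sequence: TBRTBL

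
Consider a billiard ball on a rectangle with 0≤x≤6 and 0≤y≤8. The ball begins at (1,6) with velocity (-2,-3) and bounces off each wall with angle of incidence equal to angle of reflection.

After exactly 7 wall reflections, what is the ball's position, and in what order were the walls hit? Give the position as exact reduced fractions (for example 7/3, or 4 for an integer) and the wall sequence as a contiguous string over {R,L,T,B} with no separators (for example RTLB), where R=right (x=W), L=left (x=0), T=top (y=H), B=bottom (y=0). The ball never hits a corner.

Final position: (6,13/2)
Wall sequence: LBRTLBR

1. t=1/2 → L at (0,9/2); v=(2,-3)
2. t=3/2 → B at (3,0); v=(2,3)
3. t=3/2 → R at (6,9/2); v=(-2,3)
4. t=7/6 → T at (11/3,8); v=(-2,-3)
5. t=11/6 → L at (0,5/2); v=(2,-3)
6. t=5/6 → B at (5/3,0); v=(2,3)
7. t=13/6 → R at (6,13/2); v=(-2,3)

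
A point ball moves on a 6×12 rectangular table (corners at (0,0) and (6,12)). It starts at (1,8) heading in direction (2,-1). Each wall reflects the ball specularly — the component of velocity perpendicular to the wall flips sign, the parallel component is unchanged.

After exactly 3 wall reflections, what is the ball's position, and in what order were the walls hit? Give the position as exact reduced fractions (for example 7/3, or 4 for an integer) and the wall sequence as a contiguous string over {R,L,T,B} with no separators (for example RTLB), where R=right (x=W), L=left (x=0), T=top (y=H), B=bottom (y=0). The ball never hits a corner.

Final position: (5,0)
Wall sequence: RLB

1. t=5/2 → R at (6,11/2); v=(-2,-1)
2. t=3 → L at (0,5/2); v=(2,-1)
3. t=5/2 → B at (5,0); v=(2,1)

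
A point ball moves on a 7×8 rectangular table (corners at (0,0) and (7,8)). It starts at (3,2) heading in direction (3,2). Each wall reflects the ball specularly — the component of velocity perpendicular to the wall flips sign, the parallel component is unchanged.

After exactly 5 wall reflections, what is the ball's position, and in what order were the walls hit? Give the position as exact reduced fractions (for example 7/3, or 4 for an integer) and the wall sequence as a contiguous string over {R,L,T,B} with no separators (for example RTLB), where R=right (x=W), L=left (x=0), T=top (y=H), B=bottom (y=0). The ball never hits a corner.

Final position: (4,0)
Wall sequence: RTLRB

1. t=4/3 → R at (7,14/3); v=(-3,2)
2. t=5/3 → T at (2,8); v=(-3,-2)
3. t=2/3 → L at (0,20/3); v=(3,-2)
4. t=7/3 → R at (7,2); v=(-3,-2)
5. t=1 → B at (4,0); v=(-3,2)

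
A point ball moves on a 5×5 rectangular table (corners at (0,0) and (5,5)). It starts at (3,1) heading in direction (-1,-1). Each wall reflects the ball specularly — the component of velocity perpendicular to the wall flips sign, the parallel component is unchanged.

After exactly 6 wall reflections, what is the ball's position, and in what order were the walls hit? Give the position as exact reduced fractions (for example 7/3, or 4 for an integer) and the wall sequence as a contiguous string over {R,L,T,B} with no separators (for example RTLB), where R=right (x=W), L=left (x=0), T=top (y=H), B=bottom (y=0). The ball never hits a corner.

Final position: (0,2)
Wall sequence: BLTRBL

1. t=1 → B at (2,0); v=(-1,1)
2. t=2 → L at (0,2); v=(1,1)
3. t=3 → T at (3,5); v=(1,-1)
4. t=2 → R at (5,3); v=(-1,-1)
5. t=3 → B at (2,0); v=(-1,1)
6. t=2 → L at (0,2); v=(1,1)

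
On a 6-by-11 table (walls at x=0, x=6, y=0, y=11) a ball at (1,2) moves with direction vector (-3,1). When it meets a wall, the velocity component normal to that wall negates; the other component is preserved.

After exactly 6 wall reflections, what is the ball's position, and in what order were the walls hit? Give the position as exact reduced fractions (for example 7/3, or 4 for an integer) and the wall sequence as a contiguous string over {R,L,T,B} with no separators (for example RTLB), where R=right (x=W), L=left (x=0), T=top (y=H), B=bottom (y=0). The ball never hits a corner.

Final position: (2,11)
Wall sequence: LRLRLT

1. t=1/3 → L at (0,7/3); v=(3,1)
2. t=2 → R at (6,13/3); v=(-3,1)
3. t=2 → L at (0,19/3); v=(3,1)
4. t=2 → R at (6,25/3); v=(-3,1)
5. t=2 → L at (0,31/3); v=(3,1)
6. t=2/3 → T at (2,11); v=(3,-1)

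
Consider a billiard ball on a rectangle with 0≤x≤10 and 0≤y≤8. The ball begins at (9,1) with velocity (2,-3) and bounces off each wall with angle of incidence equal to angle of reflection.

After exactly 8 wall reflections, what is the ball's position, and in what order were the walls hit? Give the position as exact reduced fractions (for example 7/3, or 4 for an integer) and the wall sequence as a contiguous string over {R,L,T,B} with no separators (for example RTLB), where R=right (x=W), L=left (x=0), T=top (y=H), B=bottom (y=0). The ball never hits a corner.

1. t=1/3 → B at (29/3,0); v=(2,3)
2. t=1/6 → R at (10,1/2); v=(-2,3)
3. t=5/2 → T at (5,8); v=(-2,-3)
4. t=5/2 → L at (0,1/2); v=(2,-3)
5. t=1/6 → B at (1/3,0); v=(2,3)
6. t=8/3 → T at (17/3,8); v=(2,-3)
7. t=13/6 → R at (10,3/2); v=(-2,-3)
8. t=1/2 → B at (9,0); v=(-2,3)

Final position: (9,0)
Wall sequence: BRTLBTRB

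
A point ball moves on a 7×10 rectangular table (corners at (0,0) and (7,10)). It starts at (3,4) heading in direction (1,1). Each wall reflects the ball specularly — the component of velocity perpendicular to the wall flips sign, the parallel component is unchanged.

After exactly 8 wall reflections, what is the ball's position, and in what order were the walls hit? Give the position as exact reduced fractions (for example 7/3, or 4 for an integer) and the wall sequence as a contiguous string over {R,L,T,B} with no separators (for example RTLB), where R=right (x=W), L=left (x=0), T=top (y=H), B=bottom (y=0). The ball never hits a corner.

Final position: (7,4)
Wall sequence: RTLBRLTR

1. t=4 → R at (7,8); v=(-1,1)
2. t=2 → T at (5,10); v=(-1,-1)
3. t=5 → L at (0,5); v=(1,-1)
4. t=5 → B at (5,0); v=(1,1)
5. t=2 → R at (7,2); v=(-1,1)
6. t=7 → L at (0,9); v=(1,1)
7. t=1 → T at (1,10); v=(1,-1)
8. t=6 → R at (7,4); v=(-1,-1)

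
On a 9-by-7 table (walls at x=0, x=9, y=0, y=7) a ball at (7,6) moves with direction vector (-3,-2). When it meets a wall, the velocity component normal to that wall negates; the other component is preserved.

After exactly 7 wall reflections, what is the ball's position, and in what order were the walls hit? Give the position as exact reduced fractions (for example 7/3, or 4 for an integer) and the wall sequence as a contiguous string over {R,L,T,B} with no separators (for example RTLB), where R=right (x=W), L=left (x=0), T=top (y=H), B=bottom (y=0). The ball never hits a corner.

Final position: (9,8/3)
Wall sequence: LBRTLBR

1. t=7/3 → L at (0,4/3); v=(3,-2)
2. t=2/3 → B at (2,0); v=(3,2)
3. t=7/3 → R at (9,14/3); v=(-3,2)
4. t=7/6 → T at (11/2,7); v=(-3,-2)
5. t=11/6 → L at (0,10/3); v=(3,-2)
6. t=5/3 → B at (5,0); v=(3,2)
7. t=4/3 → R at (9,8/3); v=(-3,2)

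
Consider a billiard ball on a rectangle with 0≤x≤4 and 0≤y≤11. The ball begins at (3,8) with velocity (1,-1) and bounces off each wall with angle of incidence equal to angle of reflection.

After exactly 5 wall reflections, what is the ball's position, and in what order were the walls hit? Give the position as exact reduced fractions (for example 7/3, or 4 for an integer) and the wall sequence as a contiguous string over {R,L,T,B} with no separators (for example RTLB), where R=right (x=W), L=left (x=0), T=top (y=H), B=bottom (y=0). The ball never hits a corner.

1. t=1 → R at (4,7); v=(-1,-1)
2. t=4 → L at (0,3); v=(1,-1)
3. t=3 → B at (3,0); v=(1,1)
4. t=1 → R at (4,1); v=(-1,1)
5. t=4 → L at (0,5); v=(1,1)

Final position: (0,5)
Wall sequence: RLBRL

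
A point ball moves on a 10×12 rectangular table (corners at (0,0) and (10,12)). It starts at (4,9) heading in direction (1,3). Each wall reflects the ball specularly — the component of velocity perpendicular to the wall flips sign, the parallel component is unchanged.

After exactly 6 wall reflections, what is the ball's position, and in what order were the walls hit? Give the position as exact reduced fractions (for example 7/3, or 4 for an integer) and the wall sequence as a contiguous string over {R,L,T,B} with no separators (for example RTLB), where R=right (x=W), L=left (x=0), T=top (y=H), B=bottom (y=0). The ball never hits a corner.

1. t=1 → T at (5,12); v=(1,-3)
2. t=4 → B at (9,0); v=(1,3)
3. t=1 → R at (10,3); v=(-1,3)
4. t=3 → T at (7,12); v=(-1,-3)
5. t=4 → B at (3,0); v=(-1,3)
6. t=3 → L at (0,9); v=(1,3)

Final position: (0,9)
Wall sequence: TBRTBL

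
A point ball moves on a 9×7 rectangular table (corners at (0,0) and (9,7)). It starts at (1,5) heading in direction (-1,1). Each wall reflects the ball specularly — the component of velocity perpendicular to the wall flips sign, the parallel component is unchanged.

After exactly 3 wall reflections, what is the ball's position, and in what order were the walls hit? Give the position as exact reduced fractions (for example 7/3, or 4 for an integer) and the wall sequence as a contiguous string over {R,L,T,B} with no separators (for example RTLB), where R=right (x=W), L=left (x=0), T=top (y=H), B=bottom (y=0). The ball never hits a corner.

Final position: (8,0)
Wall sequence: LTB

1. t=1 → L at (0,6); v=(1,1)
2. t=1 → T at (1,7); v=(1,-1)
3. t=7 → B at (8,0); v=(1,1)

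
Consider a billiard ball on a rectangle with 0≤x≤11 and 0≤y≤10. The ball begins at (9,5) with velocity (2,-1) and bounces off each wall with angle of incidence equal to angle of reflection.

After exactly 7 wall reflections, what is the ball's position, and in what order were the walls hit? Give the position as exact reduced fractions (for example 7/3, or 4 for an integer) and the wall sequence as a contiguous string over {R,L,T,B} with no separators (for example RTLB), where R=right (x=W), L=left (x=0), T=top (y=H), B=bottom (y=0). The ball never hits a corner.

Final position: (11,2)
Wall sequence: RBLRTLR

1. t=1 → R at (11,4); v=(-2,-1)
2. t=4 → B at (3,0); v=(-2,1)
3. t=3/2 → L at (0,3/2); v=(2,1)
4. t=11/2 → R at (11,7); v=(-2,1)
5. t=3 → T at (5,10); v=(-2,-1)
6. t=5/2 → L at (0,15/2); v=(2,-1)
7. t=11/2 → R at (11,2); v=(-2,-1)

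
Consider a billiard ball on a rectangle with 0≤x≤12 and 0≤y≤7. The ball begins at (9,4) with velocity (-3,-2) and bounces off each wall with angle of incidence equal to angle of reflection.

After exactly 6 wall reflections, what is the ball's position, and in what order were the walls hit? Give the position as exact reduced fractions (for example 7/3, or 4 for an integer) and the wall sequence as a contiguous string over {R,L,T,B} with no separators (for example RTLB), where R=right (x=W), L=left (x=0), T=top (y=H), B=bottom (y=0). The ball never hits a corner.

1. t=2 → B at (3,0); v=(-3,2)
2. t=1 → L at (0,2); v=(3,2)
3. t=5/2 → T at (15/2,7); v=(3,-2)
4. t=3/2 → R at (12,4); v=(-3,-2)
5. t=2 → B at (6,0); v=(-3,2)
6. t=2 → L at (0,4); v=(3,2)

Final position: (0,4)
Wall sequence: BLTRBL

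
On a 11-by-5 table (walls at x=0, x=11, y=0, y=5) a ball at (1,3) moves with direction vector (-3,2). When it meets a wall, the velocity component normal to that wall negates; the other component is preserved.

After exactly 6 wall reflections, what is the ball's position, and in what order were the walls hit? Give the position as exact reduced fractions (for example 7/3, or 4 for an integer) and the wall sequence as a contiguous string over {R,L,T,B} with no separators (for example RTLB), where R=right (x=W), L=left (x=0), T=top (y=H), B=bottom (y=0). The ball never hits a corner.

Final position: (0,5/3)
Wall sequence: LTBRTL

1. t=1/3 → L at (0,11/3); v=(3,2)
2. t=2/3 → T at (2,5); v=(3,-2)
3. t=5/2 → B at (19/2,0); v=(3,2)
4. t=1/2 → R at (11,1); v=(-3,2)
5. t=2 → T at (5,5); v=(-3,-2)
6. t=5/3 → L at (0,5/3); v=(3,-2)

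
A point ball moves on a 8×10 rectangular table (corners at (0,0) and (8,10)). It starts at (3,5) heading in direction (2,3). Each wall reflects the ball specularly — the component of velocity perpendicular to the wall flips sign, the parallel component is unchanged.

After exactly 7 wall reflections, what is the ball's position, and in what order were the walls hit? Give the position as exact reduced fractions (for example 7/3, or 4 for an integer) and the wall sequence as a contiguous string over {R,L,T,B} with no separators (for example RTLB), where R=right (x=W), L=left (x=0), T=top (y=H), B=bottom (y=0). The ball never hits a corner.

Final position: (17/3,0)
Wall sequence: TRBLTRB

1. t=5/3 → T at (19/3,10); v=(2,-3)
2. t=5/6 → R at (8,15/2); v=(-2,-3)
3. t=5/2 → B at (3,0); v=(-2,3)
4. t=3/2 → L at (0,9/2); v=(2,3)
5. t=11/6 → T at (11/3,10); v=(2,-3)
6. t=13/6 → R at (8,7/2); v=(-2,-3)
7. t=7/6 → B at (17/3,0); v=(-2,3)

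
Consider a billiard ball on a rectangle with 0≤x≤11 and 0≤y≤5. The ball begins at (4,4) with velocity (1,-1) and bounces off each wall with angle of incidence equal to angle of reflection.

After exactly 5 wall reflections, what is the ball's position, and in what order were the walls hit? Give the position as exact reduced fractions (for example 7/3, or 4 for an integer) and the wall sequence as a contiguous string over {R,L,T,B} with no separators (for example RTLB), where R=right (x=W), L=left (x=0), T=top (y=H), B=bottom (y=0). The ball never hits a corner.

Final position: (0,4)
Wall sequence: BRTBL

1. t=4 → B at (8,0); v=(1,1)
2. t=3 → R at (11,3); v=(-1,1)
3. t=2 → T at (9,5); v=(-1,-1)
4. t=5 → B at (4,0); v=(-1,1)
5. t=4 → L at (0,4); v=(1,1)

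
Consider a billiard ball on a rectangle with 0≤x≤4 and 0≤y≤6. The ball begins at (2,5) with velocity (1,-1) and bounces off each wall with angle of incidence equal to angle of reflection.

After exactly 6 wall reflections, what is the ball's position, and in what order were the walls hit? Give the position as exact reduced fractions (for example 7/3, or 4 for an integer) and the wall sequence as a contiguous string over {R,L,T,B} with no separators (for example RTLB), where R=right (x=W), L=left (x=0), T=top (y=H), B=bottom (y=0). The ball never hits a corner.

1. t=2 → R at (4,3); v=(-1,-1)
2. t=3 → B at (1,0); v=(-1,1)
3. t=1 → L at (0,1); v=(1,1)
4. t=4 → R at (4,5); v=(-1,1)
5. t=1 → T at (3,6); v=(-1,-1)
6. t=3 → L at (0,3); v=(1,-1)

Final position: (0,3)
Wall sequence: RBLRTL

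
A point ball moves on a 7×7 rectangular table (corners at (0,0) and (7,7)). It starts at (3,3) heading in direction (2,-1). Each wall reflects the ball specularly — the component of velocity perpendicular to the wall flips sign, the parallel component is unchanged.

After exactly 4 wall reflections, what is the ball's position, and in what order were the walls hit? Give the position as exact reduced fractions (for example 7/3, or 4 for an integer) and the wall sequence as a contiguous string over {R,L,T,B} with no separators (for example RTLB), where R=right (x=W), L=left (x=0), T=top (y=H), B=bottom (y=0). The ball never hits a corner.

1. t=2 → R at (7,1); v=(-2,-1)
2. t=1 → B at (5,0); v=(-2,1)
3. t=5/2 → L at (0,5/2); v=(2,1)
4. t=7/2 → R at (7,6); v=(-2,1)

Final position: (7,6)
Wall sequence: RBLR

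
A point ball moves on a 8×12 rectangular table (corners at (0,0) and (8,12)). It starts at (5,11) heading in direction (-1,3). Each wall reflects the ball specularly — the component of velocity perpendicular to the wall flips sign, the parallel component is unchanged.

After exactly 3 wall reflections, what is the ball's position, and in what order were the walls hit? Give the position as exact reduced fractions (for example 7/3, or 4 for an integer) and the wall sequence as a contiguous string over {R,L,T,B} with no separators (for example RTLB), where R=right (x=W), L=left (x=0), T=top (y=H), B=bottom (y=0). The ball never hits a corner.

1. t=1/3 → T at (14/3,12); v=(-1,-3)
2. t=4 → B at (2/3,0); v=(-1,3)
3. t=2/3 → L at (0,2); v=(1,3)

Final position: (0,2)
Wall sequence: TBL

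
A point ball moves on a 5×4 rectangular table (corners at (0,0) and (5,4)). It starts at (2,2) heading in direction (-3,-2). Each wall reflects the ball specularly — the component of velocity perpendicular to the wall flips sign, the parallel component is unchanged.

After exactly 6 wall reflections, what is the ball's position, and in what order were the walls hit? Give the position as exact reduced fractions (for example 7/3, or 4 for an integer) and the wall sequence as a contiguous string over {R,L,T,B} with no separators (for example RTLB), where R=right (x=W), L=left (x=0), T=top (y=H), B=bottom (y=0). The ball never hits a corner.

1. t=2/3 → L at (0,2/3); v=(3,-2)
2. t=1/3 → B at (1,0); v=(3,2)
3. t=4/3 → R at (5,8/3); v=(-3,2)
4. t=2/3 → T at (3,4); v=(-3,-2)
5. t=1 → L at (0,2); v=(3,-2)
6. t=1 → B at (3,0); v=(3,2)

Final position: (3,0)
Wall sequence: LBRTLB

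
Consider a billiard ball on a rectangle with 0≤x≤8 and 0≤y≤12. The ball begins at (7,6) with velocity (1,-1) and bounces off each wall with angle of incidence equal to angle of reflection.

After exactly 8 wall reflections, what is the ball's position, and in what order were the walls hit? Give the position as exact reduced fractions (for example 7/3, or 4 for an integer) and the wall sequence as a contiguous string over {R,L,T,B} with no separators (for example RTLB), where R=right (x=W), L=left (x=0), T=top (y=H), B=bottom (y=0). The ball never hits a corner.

Final position: (8,3)
Wall sequence: RBLRTLBR

1. t=1 → R at (8,5); v=(-1,-1)
2. t=5 → B at (3,0); v=(-1,1)
3. t=3 → L at (0,3); v=(1,1)
4. t=8 → R at (8,11); v=(-1,1)
5. t=1 → T at (7,12); v=(-1,-1)
6. t=7 → L at (0,5); v=(1,-1)
7. t=5 → B at (5,0); v=(1,1)
8. t=3 → R at (8,3); v=(-1,1)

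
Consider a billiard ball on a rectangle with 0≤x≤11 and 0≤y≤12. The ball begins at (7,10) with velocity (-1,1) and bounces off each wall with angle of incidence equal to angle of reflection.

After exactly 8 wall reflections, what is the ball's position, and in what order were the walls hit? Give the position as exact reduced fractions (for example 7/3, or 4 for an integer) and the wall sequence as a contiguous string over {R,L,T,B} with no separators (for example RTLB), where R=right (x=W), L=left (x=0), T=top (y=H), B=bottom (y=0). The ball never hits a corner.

Final position: (11,2)
Wall sequence: TLBRTLBR

1. t=2 → T at (5,12); v=(-1,-1)
2. t=5 → L at (0,7); v=(1,-1)
3. t=7 → B at (7,0); v=(1,1)
4. t=4 → R at (11,4); v=(-1,1)
5. t=8 → T at (3,12); v=(-1,-1)
6. t=3 → L at (0,9); v=(1,-1)
7. t=9 → B at (9,0); v=(1,1)
8. t=2 → R at (11,2); v=(-1,1)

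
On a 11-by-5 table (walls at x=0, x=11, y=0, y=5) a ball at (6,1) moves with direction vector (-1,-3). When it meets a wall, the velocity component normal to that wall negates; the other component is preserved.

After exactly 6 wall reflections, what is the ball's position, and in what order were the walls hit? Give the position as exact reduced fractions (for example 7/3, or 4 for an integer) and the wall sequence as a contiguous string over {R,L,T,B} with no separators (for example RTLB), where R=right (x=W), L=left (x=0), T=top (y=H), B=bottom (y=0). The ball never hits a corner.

1. t=1/3 → B at (17/3,0); v=(-1,3)
2. t=5/3 → T at (4,5); v=(-1,-3)
3. t=5/3 → B at (7/3,0); v=(-1,3)
4. t=5/3 → T at (2/3,5); v=(-1,-3)
5. t=2/3 → L at (0,3); v=(1,-3)
6. t=1 → B at (1,0); v=(1,3)

Final position: (1,0)
Wall sequence: BTBTLB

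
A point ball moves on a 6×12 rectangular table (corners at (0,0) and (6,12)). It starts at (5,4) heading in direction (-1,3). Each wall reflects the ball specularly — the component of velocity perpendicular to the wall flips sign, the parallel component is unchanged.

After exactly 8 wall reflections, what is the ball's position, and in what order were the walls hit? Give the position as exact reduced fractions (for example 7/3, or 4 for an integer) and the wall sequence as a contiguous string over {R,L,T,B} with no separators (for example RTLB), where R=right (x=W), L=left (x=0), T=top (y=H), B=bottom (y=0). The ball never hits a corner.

Final position: (5/3,12)
Wall sequence: TLBTRBLT

1. t=8/3 → T at (7/3,12); v=(-1,-3)
2. t=7/3 → L at (0,5); v=(1,-3)
3. t=5/3 → B at (5/3,0); v=(1,3)
4. t=4 → T at (17/3,12); v=(1,-3)
5. t=1/3 → R at (6,11); v=(-1,-3)
6. t=11/3 → B at (7/3,0); v=(-1,3)
7. t=7/3 → L at (0,7); v=(1,3)
8. t=5/3 → T at (5/3,12); v=(1,-3)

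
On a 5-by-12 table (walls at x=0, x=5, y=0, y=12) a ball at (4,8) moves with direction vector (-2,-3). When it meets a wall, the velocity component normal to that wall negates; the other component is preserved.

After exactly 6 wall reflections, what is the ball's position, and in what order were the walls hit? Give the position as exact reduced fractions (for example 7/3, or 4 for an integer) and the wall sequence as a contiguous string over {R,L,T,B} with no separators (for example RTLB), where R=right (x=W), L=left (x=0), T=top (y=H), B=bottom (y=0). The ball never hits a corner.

1. t=2 → L at (0,2); v=(2,-3)
2. t=2/3 → B at (4/3,0); v=(2,3)
3. t=11/6 → R at (5,11/2); v=(-2,3)
4. t=13/6 → T at (2/3,12); v=(-2,-3)
5. t=1/3 → L at (0,11); v=(2,-3)
6. t=5/2 → R at (5,7/2); v=(-2,-3)

Final position: (5,7/2)
Wall sequence: LBRTLR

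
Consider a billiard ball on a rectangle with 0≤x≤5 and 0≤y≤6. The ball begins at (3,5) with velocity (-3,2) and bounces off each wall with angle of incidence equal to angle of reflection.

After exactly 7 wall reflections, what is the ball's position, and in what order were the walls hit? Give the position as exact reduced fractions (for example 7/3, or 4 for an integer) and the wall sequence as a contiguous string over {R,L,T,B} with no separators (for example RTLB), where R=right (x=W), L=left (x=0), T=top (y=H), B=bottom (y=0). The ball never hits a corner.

Final position: (7/2,6)
Wall sequence: TLRBLRT

1. t=1/2 → T at (3/2,6); v=(-3,-2)
2. t=1/2 → L at (0,5); v=(3,-2)
3. t=5/3 → R at (5,5/3); v=(-3,-2)
4. t=5/6 → B at (5/2,0); v=(-3,2)
5. t=5/6 → L at (0,5/3); v=(3,2)
6. t=5/3 → R at (5,5); v=(-3,2)
7. t=1/2 → T at (7/2,6); v=(-3,-2)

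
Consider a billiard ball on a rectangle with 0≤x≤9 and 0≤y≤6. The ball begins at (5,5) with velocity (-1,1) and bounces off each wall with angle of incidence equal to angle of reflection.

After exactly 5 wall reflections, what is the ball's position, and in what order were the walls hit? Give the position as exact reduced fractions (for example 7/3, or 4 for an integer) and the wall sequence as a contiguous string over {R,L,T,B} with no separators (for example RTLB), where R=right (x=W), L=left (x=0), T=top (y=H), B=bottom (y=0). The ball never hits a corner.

1. t=1 → T at (4,6); v=(-1,-1)
2. t=4 → L at (0,2); v=(1,-1)
3. t=2 → B at (2,0); v=(1,1)
4. t=6 → T at (8,6); v=(1,-1)
5. t=1 → R at (9,5); v=(-1,-1)

Final position: (9,5)
Wall sequence: TLBTR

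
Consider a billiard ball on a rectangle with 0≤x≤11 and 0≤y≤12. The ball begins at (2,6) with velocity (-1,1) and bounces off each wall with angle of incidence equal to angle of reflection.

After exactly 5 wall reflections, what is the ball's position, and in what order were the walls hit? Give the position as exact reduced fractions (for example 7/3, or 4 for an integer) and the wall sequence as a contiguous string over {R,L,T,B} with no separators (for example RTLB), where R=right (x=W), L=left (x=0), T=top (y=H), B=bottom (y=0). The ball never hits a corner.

1. t=2 → L at (0,8); v=(1,1)
2. t=4 → T at (4,12); v=(1,-1)
3. t=7 → R at (11,5); v=(-1,-1)
4. t=5 → B at (6,0); v=(-1,1)
5. t=6 → L at (0,6); v=(1,1)

Final position: (0,6)
Wall sequence: LTRBL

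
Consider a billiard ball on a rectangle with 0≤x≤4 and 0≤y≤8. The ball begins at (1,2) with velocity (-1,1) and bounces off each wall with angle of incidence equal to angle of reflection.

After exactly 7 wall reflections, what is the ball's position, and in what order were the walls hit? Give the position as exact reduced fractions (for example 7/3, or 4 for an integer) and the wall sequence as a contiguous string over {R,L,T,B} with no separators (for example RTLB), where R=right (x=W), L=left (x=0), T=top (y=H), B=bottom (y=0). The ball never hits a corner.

Final position: (0,3)
Wall sequence: LRTLRBL

1. t=1 → L at (0,3); v=(1,1)
2. t=4 → R at (4,7); v=(-1,1)
3. t=1 → T at (3,8); v=(-1,-1)
4. t=3 → L at (0,5); v=(1,-1)
5. t=4 → R at (4,1); v=(-1,-1)
6. t=1 → B at (3,0); v=(-1,1)
7. t=3 → L at (0,3); v=(1,1)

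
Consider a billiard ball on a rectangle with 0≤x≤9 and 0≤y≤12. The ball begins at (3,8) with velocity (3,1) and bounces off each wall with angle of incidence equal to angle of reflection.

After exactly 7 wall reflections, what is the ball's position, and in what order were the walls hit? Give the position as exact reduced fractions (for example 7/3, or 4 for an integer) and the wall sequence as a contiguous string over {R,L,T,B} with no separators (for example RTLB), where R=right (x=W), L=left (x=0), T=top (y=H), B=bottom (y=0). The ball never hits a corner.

1. t=2 → R at (9,10); v=(-3,1)
2. t=2 → T at (3,12); v=(-3,-1)
3. t=1 → L at (0,11); v=(3,-1)
4. t=3 → R at (9,8); v=(-3,-1)
5. t=3 → L at (0,5); v=(3,-1)
6. t=3 → R at (9,2); v=(-3,-1)
7. t=2 → B at (3,0); v=(-3,1)

Final position: (3,0)
Wall sequence: RTLRLRB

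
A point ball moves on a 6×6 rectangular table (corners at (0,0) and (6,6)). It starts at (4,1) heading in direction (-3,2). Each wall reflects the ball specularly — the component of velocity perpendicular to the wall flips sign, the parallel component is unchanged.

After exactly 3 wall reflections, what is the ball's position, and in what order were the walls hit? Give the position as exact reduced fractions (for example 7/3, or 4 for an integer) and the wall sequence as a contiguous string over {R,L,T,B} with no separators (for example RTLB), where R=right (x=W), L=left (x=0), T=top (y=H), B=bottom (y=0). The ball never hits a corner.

1. t=4/3 → L at (0,11/3); v=(3,2)
2. t=7/6 → T at (7/2,6); v=(3,-2)
3. t=5/6 → R at (6,13/3); v=(-3,-2)

Final position: (6,13/3)
Wall sequence: LTR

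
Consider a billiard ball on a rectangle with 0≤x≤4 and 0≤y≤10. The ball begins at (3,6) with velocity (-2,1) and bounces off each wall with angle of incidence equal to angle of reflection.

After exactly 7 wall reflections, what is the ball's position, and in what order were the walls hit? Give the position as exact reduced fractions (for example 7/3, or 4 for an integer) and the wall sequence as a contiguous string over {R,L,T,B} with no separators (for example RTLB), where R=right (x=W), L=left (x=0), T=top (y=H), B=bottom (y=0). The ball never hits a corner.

Final position: (4,5/2)
Wall sequence: LRTLRLR

1. t=3/2 → L at (0,15/2); v=(2,1)
2. t=2 → R at (4,19/2); v=(-2,1)
3. t=1/2 → T at (3,10); v=(-2,-1)
4. t=3/2 → L at (0,17/2); v=(2,-1)
5. t=2 → R at (4,13/2); v=(-2,-1)
6. t=2 → L at (0,9/2); v=(2,-1)
7. t=2 → R at (4,5/2); v=(-2,-1)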